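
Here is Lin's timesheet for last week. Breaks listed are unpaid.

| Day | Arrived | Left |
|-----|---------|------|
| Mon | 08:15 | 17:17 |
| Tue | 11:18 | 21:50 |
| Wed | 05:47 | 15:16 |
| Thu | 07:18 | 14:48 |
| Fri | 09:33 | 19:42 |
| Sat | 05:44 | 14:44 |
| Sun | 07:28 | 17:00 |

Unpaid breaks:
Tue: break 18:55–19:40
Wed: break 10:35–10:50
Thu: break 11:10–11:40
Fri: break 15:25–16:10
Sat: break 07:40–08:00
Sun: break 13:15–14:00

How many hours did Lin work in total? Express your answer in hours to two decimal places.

Mon: 08:15–17:17 = 9 h 2 min
Tue: 11:18–21:50 = 10 h 32 min; less 45 min break → 9 h 47 min
Wed: 05:47–15:16 = 9 h 29 min; less 15 min break → 9 h 14 min
Thu: 07:18–14:48 = 7 h 30 min; less 30 min break → 7 h 0 min
Fri: 09:33–19:42 = 10 h 9 min; less 45 min break → 9 h 24 min
Sat: 05:44–14:44 = 9 h 0 min; less 20 min break → 8 h 40 min
Sun: 07:28–17:00 = 9 h 32 min; less 45 min break → 8 h 47 min
Total: 9 h 2 min + 9 h 47 min + 9 h 14 min + 7 h 0 min + 9 h 24 min + 8 h 40 min + 8 h 47 min = 61 h 54 min.

61.90 hours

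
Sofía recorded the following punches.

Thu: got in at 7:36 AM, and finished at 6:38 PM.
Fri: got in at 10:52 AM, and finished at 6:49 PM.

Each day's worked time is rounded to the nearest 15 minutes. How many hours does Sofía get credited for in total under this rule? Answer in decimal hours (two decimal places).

Thu: 7:36 AM–6:38 PM = 11 h 2 min → rounds to 11 h 0 min
Fri: 10:52 AM–6:49 PM = 7 h 57 min → rounds to 8 h 0 min
Total credited: 19 h 0 min.

19.00 hours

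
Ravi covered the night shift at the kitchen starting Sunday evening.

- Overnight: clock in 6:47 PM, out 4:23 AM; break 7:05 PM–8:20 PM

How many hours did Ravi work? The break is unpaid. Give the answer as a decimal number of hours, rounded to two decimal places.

8.35 hours

Overnight: 6:47 PM → midnight = 5 h 13 min; midnight → 4:23 AM = 4 h 23 min; span 9 h 36 min; less 75 min break → 8 h 21 min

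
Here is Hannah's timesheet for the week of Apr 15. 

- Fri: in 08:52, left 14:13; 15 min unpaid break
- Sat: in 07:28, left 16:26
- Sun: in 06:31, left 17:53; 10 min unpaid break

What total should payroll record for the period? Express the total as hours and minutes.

Fri: 08:52–14:13 = 5 h 21 min; less 15 min break → 5 h 6 min
Sat: 07:28–16:26 = 8 h 58 min
Sun: 06:31–17:53 = 11 h 22 min; less 10 min break → 11 h 12 min
Total: 5 h 6 min + 8 h 58 min + 11 h 12 min = 25 h 16 min.

25 h 16 min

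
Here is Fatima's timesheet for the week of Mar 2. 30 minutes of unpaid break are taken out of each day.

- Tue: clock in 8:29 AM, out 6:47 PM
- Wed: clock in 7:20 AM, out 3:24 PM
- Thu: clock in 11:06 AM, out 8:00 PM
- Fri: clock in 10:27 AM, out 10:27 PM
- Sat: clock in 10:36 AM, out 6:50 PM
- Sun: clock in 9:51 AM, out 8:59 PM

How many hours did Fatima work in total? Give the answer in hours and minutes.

55 h 38 min

Tue: 8:29 AM–6:47 PM = 10 h 18 min; less 30 min break → 9 h 48 min
Wed: 7:20 AM–3:24 PM = 8 h 4 min; less 30 min break → 7 h 34 min
Thu: 11:06 AM–8:00 PM = 8 h 54 min; less 30 min break → 8 h 24 min
Fri: 10:27 AM–10:27 PM = 12 h 0 min; less 30 min break → 11 h 30 min
Sat: 10:36 AM–6:50 PM = 8 h 14 min; less 30 min break → 7 h 44 min
Sun: 9:51 AM–8:59 PM = 11 h 8 min; less 30 min break → 10 h 38 min
Total: 9 h 48 min + 7 h 34 min + 8 h 24 min + 11 h 30 min + 7 h 44 min + 10 h 38 min = 55 h 38 min.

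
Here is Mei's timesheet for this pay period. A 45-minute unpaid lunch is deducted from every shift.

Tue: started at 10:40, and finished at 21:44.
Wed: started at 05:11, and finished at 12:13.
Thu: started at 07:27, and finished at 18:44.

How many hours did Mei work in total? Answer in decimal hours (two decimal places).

Tue: 10:40–21:44 = 11 h 4 min; less 45 min break → 10 h 19 min
Wed: 05:11–12:13 = 7 h 2 min; less 45 min break → 6 h 17 min
Thu: 07:27–18:44 = 11 h 17 min; less 45 min break → 10 h 32 min
Total: 10 h 19 min + 6 h 17 min + 10 h 32 min = 27 h 8 min.

27.13 hours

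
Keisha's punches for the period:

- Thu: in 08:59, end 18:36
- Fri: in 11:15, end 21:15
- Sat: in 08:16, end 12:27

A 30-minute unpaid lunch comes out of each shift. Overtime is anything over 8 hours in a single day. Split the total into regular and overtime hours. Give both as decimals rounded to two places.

Regular 19.68 hours, overtime 2.62 hours

Thu: 08:59–18:36 = 9 h 37 min; less 30 min break → 9 h 7 min
Fri: 11:15–21:15 = 10 h 0 min; less 30 min break → 9 h 30 min
Sat: 08:16–12:27 = 4 h 11 min; less 30 min break → 3 h 41 min
Thu reg 8 h 0 min / OT 1 h 7 min; Fri reg 8 h 0 min / OT 1 h 30 min; Sat reg 3 h 41 min / OT 0 h 0 min.
Totals: regular 19 h 41 min, overtime 2 h 37 min.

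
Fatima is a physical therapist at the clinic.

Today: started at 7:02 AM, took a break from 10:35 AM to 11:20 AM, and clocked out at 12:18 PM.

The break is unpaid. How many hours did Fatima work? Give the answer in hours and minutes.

4 h 31 min

Today: 7:02 AM–12:18 PM = 5 h 16 min; less 45 min break → 4 h 31 min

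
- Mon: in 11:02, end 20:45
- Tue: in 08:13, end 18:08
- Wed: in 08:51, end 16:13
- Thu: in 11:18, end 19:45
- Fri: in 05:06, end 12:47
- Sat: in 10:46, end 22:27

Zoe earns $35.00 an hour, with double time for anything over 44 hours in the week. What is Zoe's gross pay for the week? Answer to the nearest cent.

$2297.17

Mon: 11:02–20:45 = 9 h 43 min
Tue: 08:13–18:08 = 9 h 55 min
Wed: 08:51–16:13 = 7 h 22 min
Thu: 11:18–19:45 = 8 h 27 min
Fri: 05:06–12:47 = 7 h 41 min
Sat: 10:46–22:27 = 11 h 41 min
Total worked: 54 h 49 min = 3289 min.
Regular 44 h 0 min = 2640 min at $35.00/h; overtime 10 h 49 min = 649 min at $70.00/h.
Pay = (2640 × $35.00 + 649 × $70.00) ÷ 60 = $2297.17.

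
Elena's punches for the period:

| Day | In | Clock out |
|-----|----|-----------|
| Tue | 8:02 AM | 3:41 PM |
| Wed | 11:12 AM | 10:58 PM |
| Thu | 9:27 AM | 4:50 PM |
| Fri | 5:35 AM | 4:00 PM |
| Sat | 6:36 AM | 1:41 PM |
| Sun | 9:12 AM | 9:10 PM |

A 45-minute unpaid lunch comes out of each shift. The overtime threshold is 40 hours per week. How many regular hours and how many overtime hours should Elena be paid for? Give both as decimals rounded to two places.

Regular 40.00 hours, overtime 11.77 hours

Tue: 8:02 AM–3:41 PM = 7 h 39 min; less 45 min break → 6 h 54 min
Wed: 11:12 AM–10:58 PM = 11 h 46 min; less 45 min break → 11 h 1 min
Thu: 9:27 AM–4:50 PM = 7 h 23 min; less 45 min break → 6 h 38 min
Fri: 5:35 AM–4:00 PM = 10 h 25 min; less 45 min break → 9 h 40 min
Sat: 6:36 AM–1:41 PM = 7 h 5 min; less 45 min break → 6 h 20 min
Sun: 9:12 AM–9:10 PM = 11 h 58 min; less 45 min break → 11 h 13 min
Total worked: 51 h 46 min = 51.77 h.
Threshold 40 h → overtime 11 h 46 min, regular 40 h 0 min.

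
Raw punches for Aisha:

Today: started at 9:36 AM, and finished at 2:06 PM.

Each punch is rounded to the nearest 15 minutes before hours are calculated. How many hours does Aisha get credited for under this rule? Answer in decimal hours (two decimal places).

4.50 hours

Today: in 9:36 AM→9:30 AM, out 2:06 PM→2:00 PM; 4 h 30 min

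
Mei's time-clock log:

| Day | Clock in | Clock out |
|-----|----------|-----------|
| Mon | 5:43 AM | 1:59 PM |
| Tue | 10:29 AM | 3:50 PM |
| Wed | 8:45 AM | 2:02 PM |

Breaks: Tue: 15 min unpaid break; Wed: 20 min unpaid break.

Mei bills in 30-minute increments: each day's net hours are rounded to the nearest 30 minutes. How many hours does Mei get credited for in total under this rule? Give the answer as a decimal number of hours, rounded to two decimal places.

18.50 hours

Mon: 5:43 AM–1:59 PM = 8 h 16 min → rounds to 8 h 30 min
Tue: 10:29 AM–3:50 PM = 5 h 21 min − 15 min = 5 h 6 min → rounds to 5 h 0 min
Wed: 8:45 AM–2:02 PM = 5 h 17 min − 20 min = 4 h 57 min → rounds to 5 h 0 min
Total credited: 18 h 30 min.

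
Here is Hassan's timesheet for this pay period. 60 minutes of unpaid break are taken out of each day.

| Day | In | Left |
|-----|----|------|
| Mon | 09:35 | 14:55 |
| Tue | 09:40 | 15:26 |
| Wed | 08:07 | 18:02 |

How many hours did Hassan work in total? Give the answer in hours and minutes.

18 h 1 min

Mon: 09:35–14:55 = 5 h 20 min; less 60 min break → 4 h 20 min
Tue: 09:40–15:26 = 5 h 46 min; less 60 min break → 4 h 46 min
Wed: 08:07–18:02 = 9 h 55 min; less 60 min break → 8 h 55 min
Total: 4 h 20 min + 4 h 46 min + 8 h 55 min = 18 h 1 min.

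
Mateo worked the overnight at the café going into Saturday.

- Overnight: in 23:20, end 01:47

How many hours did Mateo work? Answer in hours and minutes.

2 h 27 min

Overnight: 23:20 → midnight = 0 h 40 min; midnight → 01:47 = 1 h 47 min; span 2 h 27 min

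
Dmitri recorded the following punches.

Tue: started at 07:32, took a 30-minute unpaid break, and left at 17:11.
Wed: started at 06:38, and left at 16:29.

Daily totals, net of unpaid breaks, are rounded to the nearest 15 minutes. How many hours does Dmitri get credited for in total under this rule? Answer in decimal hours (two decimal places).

19.00 hours

Tue: 07:32–17:11 = 9 h 39 min − 30 min = 9 h 9 min → rounds to 9 h 15 min
Wed: 06:38–16:29 = 9 h 51 min → rounds to 9 h 45 min
Total credited: 19 h 0 min.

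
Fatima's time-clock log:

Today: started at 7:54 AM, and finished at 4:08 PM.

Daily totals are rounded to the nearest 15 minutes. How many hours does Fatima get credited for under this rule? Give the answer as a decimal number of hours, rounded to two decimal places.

8.25 hours

Today: 7:54 AM–4:08 PM = 8 h 14 min → rounds to 8 h 15 min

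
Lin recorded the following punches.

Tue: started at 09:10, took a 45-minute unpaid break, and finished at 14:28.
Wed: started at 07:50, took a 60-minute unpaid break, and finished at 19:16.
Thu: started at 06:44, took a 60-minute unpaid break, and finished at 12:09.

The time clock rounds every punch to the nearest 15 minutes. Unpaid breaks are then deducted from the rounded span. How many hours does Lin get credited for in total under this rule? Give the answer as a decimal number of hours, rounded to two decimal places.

Tue: in 09:10→09:15, out 14:28→14:30; 5 h 15 min − 45 min = 4 h 30 min
Wed: in 07:50→07:45, out 19:16→19:15; 11 h 30 min − 60 min = 10 h 30 min
Thu: in 06:44→06:45, out 12:09→12:15; 5 h 30 min − 60 min = 4 h 30 min
Total credited: 19 h 30 min.

19.50 hours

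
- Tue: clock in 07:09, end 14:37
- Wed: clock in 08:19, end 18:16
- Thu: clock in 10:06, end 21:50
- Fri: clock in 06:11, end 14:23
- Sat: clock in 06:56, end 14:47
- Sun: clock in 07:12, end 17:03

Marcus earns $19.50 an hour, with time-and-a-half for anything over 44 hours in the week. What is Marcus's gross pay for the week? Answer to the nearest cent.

$1181.21

Tue: 07:09–14:37 = 7 h 28 min
Wed: 08:19–18:16 = 9 h 57 min
Thu: 10:06–21:50 = 11 h 44 min
Fri: 06:11–14:23 = 8 h 12 min
Sat: 06:56–14:47 = 7 h 51 min
Sun: 07:12–17:03 = 9 h 51 min
Total worked: 55 h 3 min = 3303 min.
Regular 44 h 0 min = 2640 min at $19.50/h; overtime 11 h 3 min = 663 min at $29.25/h.
Pay = (2640 × $19.50 + 663 × $29.25) ÷ 60 = $1181.21.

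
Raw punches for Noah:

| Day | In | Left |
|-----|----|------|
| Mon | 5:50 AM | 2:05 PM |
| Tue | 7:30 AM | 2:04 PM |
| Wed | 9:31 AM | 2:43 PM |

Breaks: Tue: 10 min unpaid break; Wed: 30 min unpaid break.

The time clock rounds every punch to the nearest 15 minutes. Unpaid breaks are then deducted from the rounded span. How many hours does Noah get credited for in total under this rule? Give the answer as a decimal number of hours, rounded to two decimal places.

Mon: in 5:50 AM→5:45 AM, out 2:05 PM→2:00 PM; 8 h 15 min
Tue: in 7:30 AM→7:30 AM, out 2:04 PM→2:00 PM; 6 h 30 min − 10 min = 6 h 20 min
Wed: in 9:31 AM→9:30 AM, out 2:43 PM→2:45 PM; 5 h 15 min − 30 min = 4 h 45 min
Total credited: 19 h 20 min.

19.33 hours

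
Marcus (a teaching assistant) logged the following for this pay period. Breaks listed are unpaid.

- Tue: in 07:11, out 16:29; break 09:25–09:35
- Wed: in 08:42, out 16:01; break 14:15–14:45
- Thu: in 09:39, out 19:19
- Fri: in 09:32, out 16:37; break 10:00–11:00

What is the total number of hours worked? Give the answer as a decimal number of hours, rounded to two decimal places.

31.70 hours

Tue: 07:11–16:29 = 9 h 18 min; less 10 min break → 9 h 8 min
Wed: 08:42–16:01 = 7 h 19 min; less 30 min break → 6 h 49 min
Thu: 09:39–19:19 = 9 h 40 min
Fri: 09:32–16:37 = 7 h 5 min; less 60 min break → 6 h 5 min
Total: 9 h 8 min + 6 h 49 min + 9 h 40 min + 6 h 5 min = 31 h 42 min.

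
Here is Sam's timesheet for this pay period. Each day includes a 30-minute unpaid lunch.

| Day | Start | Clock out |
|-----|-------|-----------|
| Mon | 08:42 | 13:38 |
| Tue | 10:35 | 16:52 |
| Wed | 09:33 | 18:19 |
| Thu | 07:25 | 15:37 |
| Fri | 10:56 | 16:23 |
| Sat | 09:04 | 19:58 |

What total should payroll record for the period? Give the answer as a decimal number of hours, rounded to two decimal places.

41.53 hours

Mon: 08:42–13:38 = 4 h 56 min; less 30 min break → 4 h 26 min
Tue: 10:35–16:52 = 6 h 17 min; less 30 min break → 5 h 47 min
Wed: 09:33–18:19 = 8 h 46 min; less 30 min break → 8 h 16 min
Thu: 07:25–15:37 = 8 h 12 min; less 30 min break → 7 h 42 min
Fri: 10:56–16:23 = 5 h 27 min; less 30 min break → 4 h 57 min
Sat: 09:04–19:58 = 10 h 54 min; less 30 min break → 10 h 24 min
Total: 4 h 26 min + 5 h 47 min + 8 h 16 min + 7 h 42 min + 4 h 57 min + 10 h 24 min = 41 h 32 min.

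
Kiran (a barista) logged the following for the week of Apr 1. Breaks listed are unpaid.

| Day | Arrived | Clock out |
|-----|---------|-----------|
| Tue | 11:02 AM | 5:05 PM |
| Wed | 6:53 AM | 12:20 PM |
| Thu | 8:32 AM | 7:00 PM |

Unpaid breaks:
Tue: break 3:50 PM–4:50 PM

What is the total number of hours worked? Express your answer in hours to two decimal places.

20.97 hours

Tue: 11:02 AM–5:05 PM = 6 h 3 min; less 60 min break → 5 h 3 min
Wed: 6:53 AM–12:20 PM = 5 h 27 min
Thu: 8:32 AM–7:00 PM = 10 h 28 min
Total: 5 h 3 min + 5 h 27 min + 10 h 28 min = 20 h 58 min.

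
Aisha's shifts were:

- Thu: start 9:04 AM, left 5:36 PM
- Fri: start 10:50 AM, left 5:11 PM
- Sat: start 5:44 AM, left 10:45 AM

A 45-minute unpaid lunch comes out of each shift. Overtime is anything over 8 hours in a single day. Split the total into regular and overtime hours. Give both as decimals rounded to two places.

Regular 17.65 hours, overtime 0.00 hours

Thu: 9:04 AM–5:36 PM = 8 h 32 min; less 45 min break → 7 h 47 min
Fri: 10:50 AM–5:11 PM = 6 h 21 min; less 45 min break → 5 h 36 min
Sat: 5:44 AM–10:45 AM = 5 h 1 min; less 45 min break → 4 h 16 min
Thu reg 7 h 47 min / OT 0 h 0 min; Fri reg 5 h 36 min / OT 0 h 0 min; Sat reg 4 h 16 min / OT 0 h 0 min.
Totals: regular 17 h 39 min, overtime 0 h 0 min.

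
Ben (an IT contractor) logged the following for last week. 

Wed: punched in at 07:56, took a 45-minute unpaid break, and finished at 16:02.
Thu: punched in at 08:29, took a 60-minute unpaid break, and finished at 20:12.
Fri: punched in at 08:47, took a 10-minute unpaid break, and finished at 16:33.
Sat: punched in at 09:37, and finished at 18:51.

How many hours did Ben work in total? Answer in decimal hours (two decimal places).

Wed: 07:56–16:02 = 8 h 6 min; less 45 min break → 7 h 21 min
Thu: 08:29–20:12 = 11 h 43 min; less 60 min break → 10 h 43 min
Fri: 08:47–16:33 = 7 h 46 min; less 10 min break → 7 h 36 min
Sat: 09:37–18:51 = 9 h 14 min
Total: 7 h 21 min + 10 h 43 min + 7 h 36 min + 9 h 14 min = 34 h 54 min.

34.90 hours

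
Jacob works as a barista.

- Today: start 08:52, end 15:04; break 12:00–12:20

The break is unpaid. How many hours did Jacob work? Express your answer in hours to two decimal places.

5.87 hours

Today: 08:52–15:04 = 6 h 12 min; less 20 min break → 5 h 52 min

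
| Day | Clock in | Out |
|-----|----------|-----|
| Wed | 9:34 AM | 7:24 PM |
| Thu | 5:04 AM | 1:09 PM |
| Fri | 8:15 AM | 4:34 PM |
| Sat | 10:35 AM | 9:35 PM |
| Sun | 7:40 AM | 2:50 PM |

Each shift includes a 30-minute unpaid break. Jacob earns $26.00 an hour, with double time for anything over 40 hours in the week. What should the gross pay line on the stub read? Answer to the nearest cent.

Wed: 9:34 AM–7:24 PM = 9 h 50 min; less 30 min break → 9 h 20 min
Thu: 5:04 AM–1:09 PM = 8 h 5 min; less 30 min break → 7 h 35 min
Fri: 8:15 AM–4:34 PM = 8 h 19 min; less 30 min break → 7 h 49 min
Sat: 10:35 AM–9:35 PM = 11 h 0 min; less 30 min break → 10 h 30 min
Sun: 7:40 AM–2:50 PM = 7 h 10 min; less 30 min break → 6 h 40 min
Total worked: 41 h 54 min = 2514 min.
Regular 40 h 0 min = 2400 min at $26.00/h; overtime 1 h 54 min = 114 min at $52.00/h.
Pay = (2400 × $26.00 + 114 × $52.00) ÷ 60 = $1138.80.

$1138.80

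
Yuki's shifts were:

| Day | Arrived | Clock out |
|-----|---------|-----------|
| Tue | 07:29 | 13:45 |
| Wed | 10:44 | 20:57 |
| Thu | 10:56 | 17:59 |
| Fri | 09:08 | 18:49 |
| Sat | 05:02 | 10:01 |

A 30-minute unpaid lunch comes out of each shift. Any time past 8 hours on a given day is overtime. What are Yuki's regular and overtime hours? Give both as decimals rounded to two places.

Tue: 07:29–13:45 = 6 h 16 min; less 30 min break → 5 h 46 min
Wed: 10:44–20:57 = 10 h 13 min; less 30 min break → 9 h 43 min
Thu: 10:56–17:59 = 7 h 3 min; less 30 min break → 6 h 33 min
Fri: 09:08–18:49 = 9 h 41 min; less 30 min break → 9 h 11 min
Sat: 05:02–10:01 = 4 h 59 min; less 30 min break → 4 h 29 min
Tue reg 5 h 46 min / OT 0 h 0 min; Wed reg 8 h 0 min / OT 1 h 43 min; Thu reg 6 h 33 min / OT 0 h 0 min; Fri reg 8 h 0 min / OT 1 h 11 min; Sat reg 4 h 29 min / OT 0 h 0 min.
Totals: regular 32 h 48 min, overtime 2 h 54 min.

Regular 32.80 hours, overtime 2.90 hours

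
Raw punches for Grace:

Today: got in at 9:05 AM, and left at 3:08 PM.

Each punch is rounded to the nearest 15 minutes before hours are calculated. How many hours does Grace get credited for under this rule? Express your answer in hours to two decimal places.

6.25 hours

Today: in 9:05 AM→9:00 AM, out 3:08 PM→3:15 PM; 6 h 15 min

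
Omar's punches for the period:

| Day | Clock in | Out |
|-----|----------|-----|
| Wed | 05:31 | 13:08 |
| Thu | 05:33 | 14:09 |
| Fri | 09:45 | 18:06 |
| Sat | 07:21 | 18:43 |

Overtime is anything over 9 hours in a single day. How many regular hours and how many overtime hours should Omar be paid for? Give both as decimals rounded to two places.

Wed: 05:31–13:08 = 7 h 37 min
Thu: 05:33–14:09 = 8 h 36 min
Fri: 09:45–18:06 = 8 h 21 min
Sat: 07:21–18:43 = 11 h 22 min
Wed reg 7 h 37 min / OT 0 h 0 min; Thu reg 8 h 36 min / OT 0 h 0 min; Fri reg 8 h 21 min / OT 0 h 0 min; Sat reg 9 h 0 min / OT 2 h 22 min.
Totals: regular 33 h 34 min, overtime 2 h 22 min.

Regular 33.57 hours, overtime 2.37 hours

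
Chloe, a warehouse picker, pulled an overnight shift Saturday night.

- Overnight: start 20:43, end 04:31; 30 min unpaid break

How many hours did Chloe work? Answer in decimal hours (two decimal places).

Overnight: 20:43 → midnight = 3 h 17 min; midnight → 04:31 = 4 h 31 min; span 7 h 48 min; less 30 min break → 7 h 18 min

7.30 hours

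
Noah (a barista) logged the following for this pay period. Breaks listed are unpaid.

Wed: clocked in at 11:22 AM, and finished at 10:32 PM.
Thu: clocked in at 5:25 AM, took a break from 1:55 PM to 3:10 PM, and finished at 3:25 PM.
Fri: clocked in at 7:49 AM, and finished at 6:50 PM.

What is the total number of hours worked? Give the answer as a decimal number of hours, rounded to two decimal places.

Wed: 11:22 AM–10:32 PM = 11 h 10 min
Thu: 5:25 AM–3:25 PM = 10 h 0 min; less 75 min break → 8 h 45 min
Fri: 7:49 AM–6:50 PM = 11 h 1 min
Total: 11 h 10 min + 8 h 45 min + 11 h 1 min = 30 h 56 min.

30.93 hours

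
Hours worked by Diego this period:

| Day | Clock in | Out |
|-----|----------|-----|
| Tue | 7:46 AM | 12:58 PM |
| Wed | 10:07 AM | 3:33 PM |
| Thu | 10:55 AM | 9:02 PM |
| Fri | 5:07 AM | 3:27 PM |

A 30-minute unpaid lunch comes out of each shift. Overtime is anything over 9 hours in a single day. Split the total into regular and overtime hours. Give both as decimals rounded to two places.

Regular 27.63 hours, overtime 1.45 hours

Tue: 7:46 AM–12:58 PM = 5 h 12 min; less 30 min break → 4 h 42 min
Wed: 10:07 AM–3:33 PM = 5 h 26 min; less 30 min break → 4 h 56 min
Thu: 10:55 AM–9:02 PM = 10 h 7 min; less 30 min break → 9 h 37 min
Fri: 5:07 AM–3:27 PM = 10 h 20 min; less 30 min break → 9 h 50 min
Tue reg 4 h 42 min / OT 0 h 0 min; Wed reg 4 h 56 min / OT 0 h 0 min; Thu reg 9 h 0 min / OT 0 h 37 min; Fri reg 9 h 0 min / OT 0 h 50 min.
Totals: regular 27 h 38 min, overtime 1 h 27 min.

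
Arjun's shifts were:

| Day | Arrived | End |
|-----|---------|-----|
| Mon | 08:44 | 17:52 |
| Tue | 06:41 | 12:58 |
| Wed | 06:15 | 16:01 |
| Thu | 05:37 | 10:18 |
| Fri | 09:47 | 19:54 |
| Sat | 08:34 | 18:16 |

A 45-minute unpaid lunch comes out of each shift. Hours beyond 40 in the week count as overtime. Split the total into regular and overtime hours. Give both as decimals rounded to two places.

Regular 40.00 hours, overtime 5.18 hours

Mon: 08:44–17:52 = 9 h 8 min; less 45 min break → 8 h 23 min
Tue: 06:41–12:58 = 6 h 17 min; less 45 min break → 5 h 32 min
Wed: 06:15–16:01 = 9 h 46 min; less 45 min break → 9 h 1 min
Thu: 05:37–10:18 = 4 h 41 min; less 45 min break → 3 h 56 min
Fri: 09:47–19:54 = 10 h 7 min; less 45 min break → 9 h 22 min
Sat: 08:34–18:16 = 9 h 42 min; less 45 min break → 8 h 57 min
Total worked: 45 h 11 min = 45.18 h.
Threshold 40 h → overtime 5 h 11 min, regular 40 h 0 min.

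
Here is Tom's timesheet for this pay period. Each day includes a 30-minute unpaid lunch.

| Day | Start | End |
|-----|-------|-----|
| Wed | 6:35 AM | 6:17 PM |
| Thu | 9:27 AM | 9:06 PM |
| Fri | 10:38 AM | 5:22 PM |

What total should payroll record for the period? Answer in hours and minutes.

Wed: 6:35 AM–6:17 PM = 11 h 42 min; less 30 min break → 11 h 12 min
Thu: 9:27 AM–9:06 PM = 11 h 39 min; less 30 min break → 11 h 9 min
Fri: 10:38 AM–5:22 PM = 6 h 44 min; less 30 min break → 6 h 14 min
Total: 11 h 12 min + 11 h 9 min + 6 h 14 min = 28 h 35 min.

28 h 35 min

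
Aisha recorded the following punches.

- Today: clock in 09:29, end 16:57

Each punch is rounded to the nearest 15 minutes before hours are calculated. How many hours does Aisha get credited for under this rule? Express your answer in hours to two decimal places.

Today: in 09:29→09:30, out 16:57→17:00; 7 h 30 min

7.50 hours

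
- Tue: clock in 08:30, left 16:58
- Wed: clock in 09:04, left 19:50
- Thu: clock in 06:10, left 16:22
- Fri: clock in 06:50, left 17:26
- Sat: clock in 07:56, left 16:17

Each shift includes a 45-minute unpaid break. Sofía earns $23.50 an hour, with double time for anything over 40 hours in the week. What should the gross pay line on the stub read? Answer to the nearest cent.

$1157.77

Tue: 08:30–16:58 = 8 h 28 min; less 45 min break → 7 h 43 min
Wed: 09:04–19:50 = 10 h 46 min; less 45 min break → 10 h 1 min
Thu: 06:10–16:22 = 10 h 12 min; less 45 min break → 9 h 27 min
Fri: 06:50–17:26 = 10 h 36 min; less 45 min break → 9 h 51 min
Sat: 07:56–16:17 = 8 h 21 min; less 45 min break → 7 h 36 min
Total worked: 44 h 38 min = 2678 min.
Regular 40 h 0 min = 2400 min at $23.50/h; overtime 4 h 38 min = 278 min at $47.00/h.
Pay = (2400 × $23.50 + 278 × $47.00) ÷ 60 = $1157.77.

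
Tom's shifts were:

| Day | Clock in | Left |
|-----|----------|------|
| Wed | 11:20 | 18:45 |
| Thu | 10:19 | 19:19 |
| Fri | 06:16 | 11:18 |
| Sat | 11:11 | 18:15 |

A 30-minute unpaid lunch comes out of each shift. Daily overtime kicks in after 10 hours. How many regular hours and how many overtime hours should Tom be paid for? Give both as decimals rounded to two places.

Regular 26.52 hours, overtime 0.00 hours

Wed: 11:20–18:45 = 7 h 25 min; less 30 min break → 6 h 55 min
Thu: 10:19–19:19 = 9 h 0 min; less 30 min break → 8 h 30 min
Fri: 06:16–11:18 = 5 h 2 min; less 30 min break → 4 h 32 min
Sat: 11:11–18:15 = 7 h 4 min; less 30 min break → 6 h 34 min
Wed reg 6 h 55 min / OT 0 h 0 min; Thu reg 8 h 30 min / OT 0 h 0 min; Fri reg 4 h 32 min / OT 0 h 0 min; Sat reg 6 h 34 min / OT 0 h 0 min.
Totals: regular 26 h 31 min, overtime 0 h 0 min.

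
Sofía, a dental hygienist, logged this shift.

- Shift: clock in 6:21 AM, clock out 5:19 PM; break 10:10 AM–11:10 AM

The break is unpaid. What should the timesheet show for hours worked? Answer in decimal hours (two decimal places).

Shift: 6:21 AM–5:19 PM = 10 h 58 min; less 60 min break → 9 h 58 min

9.97 hours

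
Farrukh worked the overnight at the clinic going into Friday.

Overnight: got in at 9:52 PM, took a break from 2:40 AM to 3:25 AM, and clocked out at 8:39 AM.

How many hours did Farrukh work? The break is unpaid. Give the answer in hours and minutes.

Overnight: 9:52 PM → midnight = 2 h 8 min; midnight → 8:39 AM = 8 h 39 min; span 10 h 47 min; less 45 min break → 10 h 2 min

10 h 2 min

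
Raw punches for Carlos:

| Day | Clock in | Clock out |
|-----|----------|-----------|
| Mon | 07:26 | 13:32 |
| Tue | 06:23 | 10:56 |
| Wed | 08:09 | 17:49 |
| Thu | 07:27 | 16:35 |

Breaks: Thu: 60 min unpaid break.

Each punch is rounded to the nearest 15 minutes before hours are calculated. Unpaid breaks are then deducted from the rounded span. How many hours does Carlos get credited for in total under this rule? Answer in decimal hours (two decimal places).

28.00 hours

Mon: in 07:26→07:30, out 13:32→13:30; 6 h 0 min
Tue: in 06:23→06:30, out 10:56→11:00; 4 h 30 min
Wed: in 08:09→08:15, out 17:49→17:45; 9 h 30 min
Thu: in 07:27→07:30, out 16:35→16:30; 9 h 0 min − 60 min = 8 h 0 min
Total credited: 28 h 0 min.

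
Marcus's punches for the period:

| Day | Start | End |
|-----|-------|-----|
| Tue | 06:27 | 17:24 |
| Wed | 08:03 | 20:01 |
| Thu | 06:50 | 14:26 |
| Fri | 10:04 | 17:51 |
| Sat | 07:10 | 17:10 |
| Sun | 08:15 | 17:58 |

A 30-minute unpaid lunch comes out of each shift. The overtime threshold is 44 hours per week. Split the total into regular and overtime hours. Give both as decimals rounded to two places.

Regular 44.00 hours, overtime 11.02 hours

Tue: 06:27–17:24 = 10 h 57 min; less 30 min break → 10 h 27 min
Wed: 08:03–20:01 = 11 h 58 min; less 30 min break → 11 h 28 min
Thu: 06:50–14:26 = 7 h 36 min; less 30 min break → 7 h 6 min
Fri: 10:04–17:51 = 7 h 47 min; less 30 min break → 7 h 17 min
Sat: 07:10–17:10 = 10 h 0 min; less 30 min break → 9 h 30 min
Sun: 08:15–17:58 = 9 h 43 min; less 30 min break → 9 h 13 min
Total worked: 55 h 1 min = 55.02 h.
Threshold 44 h → overtime 11 h 1 min, regular 44 h 0 min.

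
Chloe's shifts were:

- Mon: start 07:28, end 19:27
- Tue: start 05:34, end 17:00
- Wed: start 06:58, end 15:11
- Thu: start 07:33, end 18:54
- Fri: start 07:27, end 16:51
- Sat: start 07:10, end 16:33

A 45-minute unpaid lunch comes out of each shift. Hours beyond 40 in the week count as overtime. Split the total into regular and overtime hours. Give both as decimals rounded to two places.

Regular 40.00 hours, overtime 17.27 hours

Mon: 07:28–19:27 = 11 h 59 min; less 45 min break → 11 h 14 min
Tue: 05:34–17:00 = 11 h 26 min; less 45 min break → 10 h 41 min
Wed: 06:58–15:11 = 8 h 13 min; less 45 min break → 7 h 28 min
Thu: 07:33–18:54 = 11 h 21 min; less 45 min break → 10 h 36 min
Fri: 07:27–16:51 = 9 h 24 min; less 45 min break → 8 h 39 min
Sat: 07:10–16:33 = 9 h 23 min; less 45 min break → 8 h 38 min
Total worked: 57 h 16 min = 57.27 h.
Threshold 40 h → overtime 17 h 16 min, regular 40 h 0 min.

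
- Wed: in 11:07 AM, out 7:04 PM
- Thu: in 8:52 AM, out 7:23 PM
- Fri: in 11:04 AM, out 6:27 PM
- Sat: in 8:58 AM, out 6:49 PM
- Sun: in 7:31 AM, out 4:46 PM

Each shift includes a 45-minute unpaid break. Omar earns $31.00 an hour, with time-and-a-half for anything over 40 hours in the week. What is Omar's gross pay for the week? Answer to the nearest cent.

$1295.80

Wed: 11:07 AM–7:04 PM = 7 h 57 min; less 45 min break → 7 h 12 min
Thu: 8:52 AM–7:23 PM = 10 h 31 min; less 45 min break → 9 h 46 min
Fri: 11:04 AM–6:27 PM = 7 h 23 min; less 45 min break → 6 h 38 min
Sat: 8:58 AM–6:49 PM = 9 h 51 min; less 45 min break → 9 h 6 min
Sun: 7:31 AM–4:46 PM = 9 h 15 min; less 45 min break → 8 h 30 min
Total worked: 41 h 12 min = 2472 min.
Regular 40 h 0 min = 2400 min at $31.00/h; overtime 1 h 12 min = 72 min at $46.50/h.
Pay = (2400 × $31.00 + 72 × $46.50) ÷ 60 = $1295.80.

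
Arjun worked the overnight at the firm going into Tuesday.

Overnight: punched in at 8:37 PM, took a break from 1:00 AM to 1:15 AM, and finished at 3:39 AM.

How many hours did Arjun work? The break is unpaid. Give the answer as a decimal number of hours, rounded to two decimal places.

Overnight: 8:37 PM → midnight = 3 h 23 min; midnight → 3:39 AM = 3 h 39 min; span 7 h 2 min; less 15 min break → 6 h 47 min

6.78 hours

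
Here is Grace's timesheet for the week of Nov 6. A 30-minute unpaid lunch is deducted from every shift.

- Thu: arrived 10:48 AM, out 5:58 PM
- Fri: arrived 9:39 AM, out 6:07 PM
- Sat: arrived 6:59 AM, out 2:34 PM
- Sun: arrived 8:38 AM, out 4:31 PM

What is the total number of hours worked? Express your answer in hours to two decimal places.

Thu: 10:48 AM–5:58 PM = 7 h 10 min; less 30 min break → 6 h 40 min
Fri: 9:39 AM–6:07 PM = 8 h 28 min; less 30 min break → 7 h 58 min
Sat: 6:59 AM–2:34 PM = 7 h 35 min; less 30 min break → 7 h 5 min
Sun: 8:38 AM–4:31 PM = 7 h 53 min; less 30 min break → 7 h 23 min
Total: 6 h 40 min + 7 h 58 min + 7 h 5 min + 7 h 23 min = 29 h 6 min.

29.10 hours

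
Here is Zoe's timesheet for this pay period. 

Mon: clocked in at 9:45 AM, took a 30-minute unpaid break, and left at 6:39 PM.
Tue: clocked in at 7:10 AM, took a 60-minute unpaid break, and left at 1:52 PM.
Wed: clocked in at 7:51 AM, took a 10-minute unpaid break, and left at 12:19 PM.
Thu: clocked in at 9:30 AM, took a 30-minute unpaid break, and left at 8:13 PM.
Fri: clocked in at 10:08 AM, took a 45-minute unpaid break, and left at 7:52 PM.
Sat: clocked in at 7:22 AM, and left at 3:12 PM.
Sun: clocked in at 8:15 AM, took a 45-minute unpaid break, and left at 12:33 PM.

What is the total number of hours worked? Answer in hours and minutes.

48 h 59 min

Mon: 9:45 AM–6:39 PM = 8 h 54 min; less 30 min break → 8 h 24 min
Tue: 7:10 AM–1:52 PM = 6 h 42 min; less 60 min break → 5 h 42 min
Wed: 7:51 AM–12:19 PM = 4 h 28 min; less 10 min break → 4 h 18 min
Thu: 9:30 AM–8:13 PM = 10 h 43 min; less 30 min break → 10 h 13 min
Fri: 10:08 AM–7:52 PM = 9 h 44 min; less 45 min break → 8 h 59 min
Sat: 7:22 AM–3:12 PM = 7 h 50 min
Sun: 8:15 AM–12:33 PM = 4 h 18 min; less 45 min break → 3 h 33 min
Total: 8 h 24 min + 5 h 42 min + 4 h 18 min + 10 h 13 min + 8 h 59 min + 7 h 50 min + 3 h 33 min = 48 h 59 min.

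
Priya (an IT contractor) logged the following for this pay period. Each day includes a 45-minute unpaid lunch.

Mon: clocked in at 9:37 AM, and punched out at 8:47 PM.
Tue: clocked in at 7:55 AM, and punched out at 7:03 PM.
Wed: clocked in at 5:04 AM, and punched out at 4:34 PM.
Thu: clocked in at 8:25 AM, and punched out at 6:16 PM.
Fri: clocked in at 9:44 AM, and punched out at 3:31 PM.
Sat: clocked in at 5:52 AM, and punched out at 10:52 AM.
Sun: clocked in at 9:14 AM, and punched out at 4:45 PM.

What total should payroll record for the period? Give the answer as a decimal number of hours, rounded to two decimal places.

Mon: 9:37 AM–8:47 PM = 11 h 10 min; less 45 min break → 10 h 25 min
Tue: 7:55 AM–7:03 PM = 11 h 8 min; less 45 min break → 10 h 23 min
Wed: 5:04 AM–4:34 PM = 11 h 30 min; less 45 min break → 10 h 45 min
Thu: 8:25 AM–6:16 PM = 9 h 51 min; less 45 min break → 9 h 6 min
Fri: 9:44 AM–3:31 PM = 5 h 47 min; less 45 min break → 5 h 2 min
Sat: 5:52 AM–10:52 AM = 5 h 0 min; less 45 min break → 4 h 15 min
Sun: 9:14 AM–4:45 PM = 7 h 31 min; less 45 min break → 6 h 46 min
Total: 10 h 25 min + 10 h 23 min + 10 h 45 min + 9 h 6 min + 5 h 2 min + 4 h 15 min + 6 h 46 min = 56 h 42 min.

56.70 hours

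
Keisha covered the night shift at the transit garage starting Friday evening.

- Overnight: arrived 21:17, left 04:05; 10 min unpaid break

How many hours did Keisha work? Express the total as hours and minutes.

6 h 38 min

Overnight: 21:17 → midnight = 2 h 43 min; midnight → 04:05 = 4 h 5 min; span 6 h 48 min; less 10 min break → 6 h 38 min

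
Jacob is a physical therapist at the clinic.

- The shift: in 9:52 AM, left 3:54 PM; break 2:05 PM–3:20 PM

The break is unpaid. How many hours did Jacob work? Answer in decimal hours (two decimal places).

4.78 hours

The shift: 9:52 AM–3:54 PM = 6 h 2 min; less 75 min break → 4 h 47 min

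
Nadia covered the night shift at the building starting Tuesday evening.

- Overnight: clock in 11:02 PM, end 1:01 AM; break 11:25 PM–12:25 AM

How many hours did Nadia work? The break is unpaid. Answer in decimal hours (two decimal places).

0.98 hours

Overnight: 11:02 PM → midnight = 0 h 58 min; midnight → 1:01 AM = 1 h 1 min; span 1 h 59 min; less 60 min break → 0 h 59 min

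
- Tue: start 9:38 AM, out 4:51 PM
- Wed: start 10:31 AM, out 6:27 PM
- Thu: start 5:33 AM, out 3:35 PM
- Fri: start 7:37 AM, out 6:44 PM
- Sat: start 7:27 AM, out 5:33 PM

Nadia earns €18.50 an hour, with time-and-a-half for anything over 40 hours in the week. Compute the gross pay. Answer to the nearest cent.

Tue: 9:38 AM–4:51 PM = 7 h 13 min
Wed: 10:31 AM–6:27 PM = 7 h 56 min
Thu: 5:33 AM–3:35 PM = 10 h 2 min
Fri: 7:37 AM–6:44 PM = 11 h 7 min
Sat: 7:27 AM–5:33 PM = 10 h 6 min
Total worked: 46 h 24 min = 2784 min.
Regular 40 h 0 min = 2400 min at €18.50/h; overtime 6 h 24 min = 384 min at €27.75/h.
Pay = (2400 × €18.50 + 384 × €27.75) ÷ 60 = €917.60.

€917.60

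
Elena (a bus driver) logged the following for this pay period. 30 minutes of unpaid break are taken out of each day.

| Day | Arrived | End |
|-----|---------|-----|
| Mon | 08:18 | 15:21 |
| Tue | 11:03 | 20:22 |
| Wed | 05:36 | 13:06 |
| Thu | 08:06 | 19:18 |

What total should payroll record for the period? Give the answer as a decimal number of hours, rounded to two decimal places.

33.07 hours

Mon: 08:18–15:21 = 7 h 3 min; less 30 min break → 6 h 33 min
Tue: 11:03–20:22 = 9 h 19 min; less 30 min break → 8 h 49 min
Wed: 05:36–13:06 = 7 h 30 min; less 30 min break → 7 h 0 min
Thu: 08:06–19:18 = 11 h 12 min; less 30 min break → 10 h 42 min
Total: 6 h 33 min + 8 h 49 min + 7 h 0 min + 10 h 42 min = 33 h 4 min.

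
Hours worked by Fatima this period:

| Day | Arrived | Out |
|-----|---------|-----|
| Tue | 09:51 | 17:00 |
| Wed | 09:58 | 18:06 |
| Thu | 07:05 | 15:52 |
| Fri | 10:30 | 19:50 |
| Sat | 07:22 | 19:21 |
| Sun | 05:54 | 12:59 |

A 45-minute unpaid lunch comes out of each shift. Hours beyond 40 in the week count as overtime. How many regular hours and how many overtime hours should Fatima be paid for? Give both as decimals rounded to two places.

Tue: 09:51–17:00 = 7 h 9 min; less 45 min break → 6 h 24 min
Wed: 09:58–18:06 = 8 h 8 min; less 45 min break → 7 h 23 min
Thu: 07:05–15:52 = 8 h 47 min; less 45 min break → 8 h 2 min
Fri: 10:30–19:50 = 9 h 20 min; less 45 min break → 8 h 35 min
Sat: 07:22–19:21 = 11 h 59 min; less 45 min break → 11 h 14 min
Sun: 05:54–12:59 = 7 h 5 min; less 45 min break → 6 h 20 min
Total worked: 47 h 58 min = 47.97 h.
Threshold 40 h → overtime 7 h 58 min, regular 40 h 0 min.

Regular 40.00 hours, overtime 7.97 hours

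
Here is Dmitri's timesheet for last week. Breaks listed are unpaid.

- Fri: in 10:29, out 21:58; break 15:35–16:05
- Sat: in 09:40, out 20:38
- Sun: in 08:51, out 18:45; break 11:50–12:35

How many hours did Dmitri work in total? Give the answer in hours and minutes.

31 h 6 min

Fri: 10:29–21:58 = 11 h 29 min; less 30 min break → 10 h 59 min
Sat: 09:40–20:38 = 10 h 58 min
Sun: 08:51–18:45 = 9 h 54 min; less 45 min break → 9 h 9 min
Total: 10 h 59 min + 10 h 58 min + 9 h 9 min = 31 h 6 min.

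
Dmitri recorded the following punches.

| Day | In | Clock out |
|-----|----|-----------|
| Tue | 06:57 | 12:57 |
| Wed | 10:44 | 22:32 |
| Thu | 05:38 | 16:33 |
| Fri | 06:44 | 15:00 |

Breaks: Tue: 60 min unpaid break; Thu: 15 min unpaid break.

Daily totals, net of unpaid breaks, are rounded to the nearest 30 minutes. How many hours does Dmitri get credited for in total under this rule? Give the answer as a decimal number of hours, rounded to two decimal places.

Tue: 06:57–12:57 = 6 h 0 min − 60 min = 5 h 0 min → rounds to 5 h 0 min
Wed: 10:44–22:32 = 11 h 48 min → rounds to 12 h 0 min
Thu: 05:38–16:33 = 10 h 55 min − 15 min = 10 h 40 min → rounds to 10 h 30 min
Fri: 06:44–15:00 = 8 h 16 min → rounds to 8 h 30 min
Total credited: 36 h 0 min.

36.00 hours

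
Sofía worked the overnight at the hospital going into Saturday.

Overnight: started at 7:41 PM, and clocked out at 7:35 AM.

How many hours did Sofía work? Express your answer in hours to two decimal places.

Overnight: 7:41 PM → midnight = 4 h 19 min; midnight → 7:35 AM = 7 h 35 min; span 11 h 54 min

11.90 hours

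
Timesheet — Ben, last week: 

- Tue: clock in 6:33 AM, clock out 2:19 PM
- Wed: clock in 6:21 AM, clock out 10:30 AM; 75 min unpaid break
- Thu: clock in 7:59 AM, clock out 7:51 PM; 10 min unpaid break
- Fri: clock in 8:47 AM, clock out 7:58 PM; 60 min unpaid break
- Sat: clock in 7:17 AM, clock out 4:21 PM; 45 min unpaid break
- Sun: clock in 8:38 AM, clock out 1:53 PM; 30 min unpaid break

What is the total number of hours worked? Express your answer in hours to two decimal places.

Tue: 6:33 AM–2:19 PM = 7 h 46 min
Wed: 6:21 AM–10:30 AM = 4 h 9 min; less 75 min break → 2 h 54 min
Thu: 7:59 AM–7:51 PM = 11 h 52 min; less 10 min break → 11 h 42 min
Fri: 8:47 AM–7:58 PM = 11 h 11 min; less 60 min break → 10 h 11 min
Sat: 7:17 AM–4:21 PM = 9 h 4 min; less 45 min break → 8 h 19 min
Sun: 8:38 AM–1:53 PM = 5 h 15 min; less 30 min break → 4 h 45 min
Total: 7 h 46 min + 2 h 54 min + 11 h 42 min + 10 h 11 min + 8 h 19 min + 4 h 45 min = 45 h 37 min.

45.62 hours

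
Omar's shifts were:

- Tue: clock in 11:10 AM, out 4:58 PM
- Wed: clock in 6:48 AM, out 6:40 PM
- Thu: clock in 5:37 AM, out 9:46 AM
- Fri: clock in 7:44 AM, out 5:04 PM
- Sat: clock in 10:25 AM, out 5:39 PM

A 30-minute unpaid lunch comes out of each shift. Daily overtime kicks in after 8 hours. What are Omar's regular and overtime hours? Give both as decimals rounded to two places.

Regular 31.68 hours, overtime 4.20 hours

Tue: 11:10 AM–4:58 PM = 5 h 48 min; less 30 min break → 5 h 18 min
Wed: 6:48 AM–6:40 PM = 11 h 52 min; less 30 min break → 11 h 22 min
Thu: 5:37 AM–9:46 AM = 4 h 9 min; less 30 min break → 3 h 39 min
Fri: 7:44 AM–5:04 PM = 9 h 20 min; less 30 min break → 8 h 50 min
Sat: 10:25 AM–5:39 PM = 7 h 14 min; less 30 min break → 6 h 44 min
Tue reg 5 h 18 min / OT 0 h 0 min; Wed reg 8 h 0 min / OT 3 h 22 min; Thu reg 3 h 39 min / OT 0 h 0 min; Fri reg 8 h 0 min / OT 0 h 50 min; Sat reg 6 h 44 min / OT 0 h 0 min.
Totals: regular 31 h 41 min, overtime 4 h 12 min.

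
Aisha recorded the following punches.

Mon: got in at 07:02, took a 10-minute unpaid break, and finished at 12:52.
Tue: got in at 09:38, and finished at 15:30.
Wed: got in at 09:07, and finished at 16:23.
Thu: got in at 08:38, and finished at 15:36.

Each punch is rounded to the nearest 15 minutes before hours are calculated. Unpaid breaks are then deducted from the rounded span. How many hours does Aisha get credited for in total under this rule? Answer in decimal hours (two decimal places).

25.58 hours

Mon: in 07:02→07:00, out 12:52→12:45; 5 h 45 min − 10 min = 5 h 35 min
Tue: in 09:38→09:45, out 15:30→15:30; 5 h 45 min
Wed: in 09:07→09:00, out 16:23→16:30; 7 h 30 min
Thu: in 08:38→08:45, out 15:36→15:30; 6 h 45 min
Total credited: 25 h 35 min.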